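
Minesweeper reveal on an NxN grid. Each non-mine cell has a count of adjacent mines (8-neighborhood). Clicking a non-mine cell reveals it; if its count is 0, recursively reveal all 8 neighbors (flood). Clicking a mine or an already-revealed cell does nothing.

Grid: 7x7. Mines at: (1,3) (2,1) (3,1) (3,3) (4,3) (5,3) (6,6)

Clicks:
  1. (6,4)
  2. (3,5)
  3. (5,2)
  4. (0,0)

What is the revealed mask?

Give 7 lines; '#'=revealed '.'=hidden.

Answer: ###.###
###.###
....###
....###
....###
..#.###
....#..

Derivation:
Click 1 (6,4) count=1: revealed 1 new [(6,4)] -> total=1
Click 2 (3,5) count=0: revealed 18 new [(0,4) (0,5) (0,6) (1,4) (1,5) (1,6) (2,4) (2,5) (2,6) (3,4) (3,5) (3,6) (4,4) (4,5) (4,6) (5,4) (5,5) (5,6)] -> total=19
Click 3 (5,2) count=2: revealed 1 new [(5,2)] -> total=20
Click 4 (0,0) count=0: revealed 6 new [(0,0) (0,1) (0,2) (1,0) (1,1) (1,2)] -> total=26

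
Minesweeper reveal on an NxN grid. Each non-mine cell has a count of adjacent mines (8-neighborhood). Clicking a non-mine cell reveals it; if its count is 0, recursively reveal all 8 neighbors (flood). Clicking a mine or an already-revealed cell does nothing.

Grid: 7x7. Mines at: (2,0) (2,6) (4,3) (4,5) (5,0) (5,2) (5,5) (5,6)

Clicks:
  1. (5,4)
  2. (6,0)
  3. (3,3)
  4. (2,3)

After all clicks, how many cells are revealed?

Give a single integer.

Answer: 26

Derivation:
Click 1 (5,4) count=3: revealed 1 new [(5,4)] -> total=1
Click 2 (6,0) count=1: revealed 1 new [(6,0)] -> total=2
Click 3 (3,3) count=1: revealed 1 new [(3,3)] -> total=3
Click 4 (2,3) count=0: revealed 23 new [(0,0) (0,1) (0,2) (0,3) (0,4) (0,5) (0,6) (1,0) (1,1) (1,2) (1,3) (1,4) (1,5) (1,6) (2,1) (2,2) (2,3) (2,4) (2,5) (3,1) (3,2) (3,4) (3,5)] -> total=26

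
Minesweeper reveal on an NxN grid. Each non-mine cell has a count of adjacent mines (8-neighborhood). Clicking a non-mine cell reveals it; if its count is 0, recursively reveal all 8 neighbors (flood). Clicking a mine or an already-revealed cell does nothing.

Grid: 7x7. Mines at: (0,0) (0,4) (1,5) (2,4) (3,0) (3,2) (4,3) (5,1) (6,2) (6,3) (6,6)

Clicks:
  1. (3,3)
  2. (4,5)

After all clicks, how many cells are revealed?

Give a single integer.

Answer: 12

Derivation:
Click 1 (3,3) count=3: revealed 1 new [(3,3)] -> total=1
Click 2 (4,5) count=0: revealed 11 new [(2,5) (2,6) (3,4) (3,5) (3,6) (4,4) (4,5) (4,6) (5,4) (5,5) (5,6)] -> total=12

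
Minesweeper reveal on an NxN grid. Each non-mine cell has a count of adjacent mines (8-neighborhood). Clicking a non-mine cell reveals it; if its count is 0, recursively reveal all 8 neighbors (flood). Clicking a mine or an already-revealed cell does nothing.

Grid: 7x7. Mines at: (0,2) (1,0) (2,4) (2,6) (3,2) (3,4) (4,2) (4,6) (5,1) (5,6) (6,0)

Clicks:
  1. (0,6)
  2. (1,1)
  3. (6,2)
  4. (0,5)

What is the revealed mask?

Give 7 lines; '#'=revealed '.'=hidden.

Click 1 (0,6) count=0: revealed 8 new [(0,3) (0,4) (0,5) (0,6) (1,3) (1,4) (1,5) (1,6)] -> total=8
Click 2 (1,1) count=2: revealed 1 new [(1,1)] -> total=9
Click 3 (6,2) count=1: revealed 1 new [(6,2)] -> total=10
Click 4 (0,5) count=0: revealed 0 new [(none)] -> total=10

Answer: ...####
.#.####
.......
.......
.......
.......
..#....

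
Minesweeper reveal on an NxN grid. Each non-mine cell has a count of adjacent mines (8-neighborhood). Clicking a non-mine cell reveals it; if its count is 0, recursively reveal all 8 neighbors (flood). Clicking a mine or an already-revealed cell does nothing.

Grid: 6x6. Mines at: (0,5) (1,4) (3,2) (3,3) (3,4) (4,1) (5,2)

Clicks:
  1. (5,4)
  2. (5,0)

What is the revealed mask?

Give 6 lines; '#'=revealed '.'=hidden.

Click 1 (5,4) count=0: revealed 6 new [(4,3) (4,4) (4,5) (5,3) (5,4) (5,5)] -> total=6
Click 2 (5,0) count=1: revealed 1 new [(5,0)] -> total=7

Answer: ......
......
......
......
...###
#..###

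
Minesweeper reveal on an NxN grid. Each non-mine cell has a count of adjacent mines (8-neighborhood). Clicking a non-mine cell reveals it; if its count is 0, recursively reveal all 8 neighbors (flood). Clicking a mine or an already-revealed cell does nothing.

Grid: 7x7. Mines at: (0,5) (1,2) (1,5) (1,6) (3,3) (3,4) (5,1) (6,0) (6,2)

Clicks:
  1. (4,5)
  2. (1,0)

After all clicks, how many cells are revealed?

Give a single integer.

Click 1 (4,5) count=1: revealed 1 new [(4,5)] -> total=1
Click 2 (1,0) count=0: revealed 13 new [(0,0) (0,1) (1,0) (1,1) (2,0) (2,1) (2,2) (3,0) (3,1) (3,2) (4,0) (4,1) (4,2)] -> total=14

Answer: 14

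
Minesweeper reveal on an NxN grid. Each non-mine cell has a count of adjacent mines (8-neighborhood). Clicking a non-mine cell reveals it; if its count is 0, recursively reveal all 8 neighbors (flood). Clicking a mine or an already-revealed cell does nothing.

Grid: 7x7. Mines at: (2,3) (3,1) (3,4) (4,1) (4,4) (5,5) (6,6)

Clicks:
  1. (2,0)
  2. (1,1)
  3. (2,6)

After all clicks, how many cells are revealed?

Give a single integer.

Click 1 (2,0) count=1: revealed 1 new [(2,0)] -> total=1
Click 2 (1,1) count=0: revealed 23 new [(0,0) (0,1) (0,2) (0,3) (0,4) (0,5) (0,6) (1,0) (1,1) (1,2) (1,3) (1,4) (1,5) (1,6) (2,1) (2,2) (2,4) (2,5) (2,6) (3,5) (3,6) (4,5) (4,6)] -> total=24
Click 3 (2,6) count=0: revealed 0 new [(none)] -> total=24

Answer: 24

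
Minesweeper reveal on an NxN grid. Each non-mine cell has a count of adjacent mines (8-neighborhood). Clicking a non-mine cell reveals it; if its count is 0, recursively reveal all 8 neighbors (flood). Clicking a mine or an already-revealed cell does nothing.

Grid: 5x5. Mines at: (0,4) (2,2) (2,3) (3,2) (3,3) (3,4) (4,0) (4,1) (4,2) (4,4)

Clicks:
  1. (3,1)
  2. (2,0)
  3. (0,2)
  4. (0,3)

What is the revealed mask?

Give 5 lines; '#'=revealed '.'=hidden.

Click 1 (3,1) count=5: revealed 1 new [(3,1)] -> total=1
Click 2 (2,0) count=0: revealed 11 new [(0,0) (0,1) (0,2) (0,3) (1,0) (1,1) (1,2) (1,3) (2,0) (2,1) (3,0)] -> total=12
Click 3 (0,2) count=0: revealed 0 new [(none)] -> total=12
Click 4 (0,3) count=1: revealed 0 new [(none)] -> total=12

Answer: ####.
####.
##...
##...
.....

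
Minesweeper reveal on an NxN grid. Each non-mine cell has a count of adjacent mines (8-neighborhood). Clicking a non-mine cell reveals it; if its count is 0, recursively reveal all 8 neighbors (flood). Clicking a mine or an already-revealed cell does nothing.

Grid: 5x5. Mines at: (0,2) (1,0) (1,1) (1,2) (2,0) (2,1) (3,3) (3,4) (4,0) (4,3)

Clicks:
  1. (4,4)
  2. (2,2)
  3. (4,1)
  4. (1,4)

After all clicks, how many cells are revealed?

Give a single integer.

Click 1 (4,4) count=3: revealed 1 new [(4,4)] -> total=1
Click 2 (2,2) count=4: revealed 1 new [(2,2)] -> total=2
Click 3 (4,1) count=1: revealed 1 new [(4,1)] -> total=3
Click 4 (1,4) count=0: revealed 6 new [(0,3) (0,4) (1,3) (1,4) (2,3) (2,4)] -> total=9

Answer: 9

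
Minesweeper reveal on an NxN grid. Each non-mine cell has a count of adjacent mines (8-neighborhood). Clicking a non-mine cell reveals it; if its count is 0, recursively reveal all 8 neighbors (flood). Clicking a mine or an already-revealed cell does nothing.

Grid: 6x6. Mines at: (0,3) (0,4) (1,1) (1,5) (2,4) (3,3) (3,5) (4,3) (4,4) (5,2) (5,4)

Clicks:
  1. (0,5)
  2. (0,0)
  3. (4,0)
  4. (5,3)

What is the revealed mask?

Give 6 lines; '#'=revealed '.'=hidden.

Answer: #....#
......
###...
###...
###...
##.#..

Derivation:
Click 1 (0,5) count=2: revealed 1 new [(0,5)] -> total=1
Click 2 (0,0) count=1: revealed 1 new [(0,0)] -> total=2
Click 3 (4,0) count=0: revealed 11 new [(2,0) (2,1) (2,2) (3,0) (3,1) (3,2) (4,0) (4,1) (4,2) (5,0) (5,1)] -> total=13
Click 4 (5,3) count=4: revealed 1 new [(5,3)] -> total=14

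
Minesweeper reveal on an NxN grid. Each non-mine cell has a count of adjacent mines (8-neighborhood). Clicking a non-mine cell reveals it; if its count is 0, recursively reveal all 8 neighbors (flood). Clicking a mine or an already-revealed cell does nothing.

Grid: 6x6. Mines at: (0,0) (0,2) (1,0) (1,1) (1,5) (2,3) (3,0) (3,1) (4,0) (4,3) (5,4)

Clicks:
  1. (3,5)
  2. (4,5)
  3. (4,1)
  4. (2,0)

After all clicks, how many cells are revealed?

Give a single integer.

Click 1 (3,5) count=0: revealed 6 new [(2,4) (2,5) (3,4) (3,5) (4,4) (4,5)] -> total=6
Click 2 (4,5) count=1: revealed 0 new [(none)] -> total=6
Click 3 (4,1) count=3: revealed 1 new [(4,1)] -> total=7
Click 4 (2,0) count=4: revealed 1 new [(2,0)] -> total=8

Answer: 8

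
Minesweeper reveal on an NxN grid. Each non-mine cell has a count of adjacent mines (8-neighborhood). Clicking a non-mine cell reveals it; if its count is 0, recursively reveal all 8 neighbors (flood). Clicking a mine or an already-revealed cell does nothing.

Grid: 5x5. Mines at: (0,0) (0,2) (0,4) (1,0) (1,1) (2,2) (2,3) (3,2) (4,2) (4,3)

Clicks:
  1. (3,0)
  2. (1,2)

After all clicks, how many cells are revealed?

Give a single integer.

Click 1 (3,0) count=0: revealed 6 new [(2,0) (2,1) (3,0) (3,1) (4,0) (4,1)] -> total=6
Click 2 (1,2) count=4: revealed 1 new [(1,2)] -> total=7

Answer: 7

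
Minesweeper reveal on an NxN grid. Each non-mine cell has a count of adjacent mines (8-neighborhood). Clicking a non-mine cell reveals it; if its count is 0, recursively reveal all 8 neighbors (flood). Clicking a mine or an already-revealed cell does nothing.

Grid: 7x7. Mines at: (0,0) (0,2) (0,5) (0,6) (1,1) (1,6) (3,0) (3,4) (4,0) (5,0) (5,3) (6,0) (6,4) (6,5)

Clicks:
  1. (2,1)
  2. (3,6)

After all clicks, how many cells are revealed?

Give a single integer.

Answer: 9

Derivation:
Click 1 (2,1) count=2: revealed 1 new [(2,1)] -> total=1
Click 2 (3,6) count=0: revealed 8 new [(2,5) (2,6) (3,5) (3,6) (4,5) (4,6) (5,5) (5,6)] -> total=9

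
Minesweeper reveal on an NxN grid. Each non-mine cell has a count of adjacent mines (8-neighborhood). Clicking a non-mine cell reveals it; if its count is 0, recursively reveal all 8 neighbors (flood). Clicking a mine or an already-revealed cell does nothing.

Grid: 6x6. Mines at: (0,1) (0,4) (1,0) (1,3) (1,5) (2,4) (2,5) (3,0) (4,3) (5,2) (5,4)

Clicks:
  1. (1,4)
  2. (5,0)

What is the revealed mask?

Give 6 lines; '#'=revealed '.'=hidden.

Answer: ......
....#.
......
......
##....
##....

Derivation:
Click 1 (1,4) count=5: revealed 1 new [(1,4)] -> total=1
Click 2 (5,0) count=0: revealed 4 new [(4,0) (4,1) (5,0) (5,1)] -> total=5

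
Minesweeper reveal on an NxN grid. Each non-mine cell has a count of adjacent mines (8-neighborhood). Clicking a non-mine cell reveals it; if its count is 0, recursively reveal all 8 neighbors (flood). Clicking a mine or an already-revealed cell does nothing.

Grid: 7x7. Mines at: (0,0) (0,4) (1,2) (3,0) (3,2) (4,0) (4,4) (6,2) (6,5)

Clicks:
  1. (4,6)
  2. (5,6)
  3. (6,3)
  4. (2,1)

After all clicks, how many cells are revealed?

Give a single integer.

Answer: 20

Derivation:
Click 1 (4,6) count=0: revealed 18 new [(0,5) (0,6) (1,3) (1,4) (1,5) (1,6) (2,3) (2,4) (2,5) (2,6) (3,3) (3,4) (3,5) (3,6) (4,5) (4,6) (5,5) (5,6)] -> total=18
Click 2 (5,6) count=1: revealed 0 new [(none)] -> total=18
Click 3 (6,3) count=1: revealed 1 new [(6,3)] -> total=19
Click 4 (2,1) count=3: revealed 1 new [(2,1)] -> total=20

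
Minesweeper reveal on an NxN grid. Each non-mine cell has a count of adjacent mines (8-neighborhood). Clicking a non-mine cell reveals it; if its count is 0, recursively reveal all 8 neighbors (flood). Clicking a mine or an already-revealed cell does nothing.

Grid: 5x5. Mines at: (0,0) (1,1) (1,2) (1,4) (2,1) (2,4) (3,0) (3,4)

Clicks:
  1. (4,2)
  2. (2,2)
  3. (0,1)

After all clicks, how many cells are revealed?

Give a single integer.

Answer: 8

Derivation:
Click 1 (4,2) count=0: revealed 6 new [(3,1) (3,2) (3,3) (4,1) (4,2) (4,3)] -> total=6
Click 2 (2,2) count=3: revealed 1 new [(2,2)] -> total=7
Click 3 (0,1) count=3: revealed 1 new [(0,1)] -> total=8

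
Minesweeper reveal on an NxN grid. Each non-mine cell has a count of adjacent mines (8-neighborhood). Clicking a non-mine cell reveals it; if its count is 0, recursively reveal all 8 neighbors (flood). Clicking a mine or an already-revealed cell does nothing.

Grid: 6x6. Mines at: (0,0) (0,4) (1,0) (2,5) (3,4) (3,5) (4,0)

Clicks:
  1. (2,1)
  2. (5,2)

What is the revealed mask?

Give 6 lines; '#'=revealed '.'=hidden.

Answer: .###..
.###..
.###..
.###..
.#####
.#####

Derivation:
Click 1 (2,1) count=1: revealed 1 new [(2,1)] -> total=1
Click 2 (5,2) count=0: revealed 21 new [(0,1) (0,2) (0,3) (1,1) (1,2) (1,3) (2,2) (2,3) (3,1) (3,2) (3,3) (4,1) (4,2) (4,3) (4,4) (4,5) (5,1) (5,2) (5,3) (5,4) (5,5)] -> total=22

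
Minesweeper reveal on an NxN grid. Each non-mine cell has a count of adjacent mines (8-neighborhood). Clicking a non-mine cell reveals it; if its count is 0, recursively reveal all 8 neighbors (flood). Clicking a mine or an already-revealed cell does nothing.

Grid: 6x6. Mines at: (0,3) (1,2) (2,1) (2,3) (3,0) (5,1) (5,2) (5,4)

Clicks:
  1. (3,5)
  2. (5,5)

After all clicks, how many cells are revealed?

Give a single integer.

Click 1 (3,5) count=0: revealed 10 new [(0,4) (0,5) (1,4) (1,5) (2,4) (2,5) (3,4) (3,5) (4,4) (4,5)] -> total=10
Click 2 (5,5) count=1: revealed 1 new [(5,5)] -> total=11

Answer: 11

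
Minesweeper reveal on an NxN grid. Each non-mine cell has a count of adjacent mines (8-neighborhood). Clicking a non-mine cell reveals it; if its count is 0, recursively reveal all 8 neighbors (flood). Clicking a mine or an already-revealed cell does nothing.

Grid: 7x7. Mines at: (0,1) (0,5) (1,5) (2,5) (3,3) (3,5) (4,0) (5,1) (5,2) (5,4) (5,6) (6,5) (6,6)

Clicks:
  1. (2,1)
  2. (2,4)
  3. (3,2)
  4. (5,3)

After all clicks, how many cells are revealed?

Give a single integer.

Answer: 11

Derivation:
Click 1 (2,1) count=0: revealed 9 new [(1,0) (1,1) (1,2) (2,0) (2,1) (2,2) (3,0) (3,1) (3,2)] -> total=9
Click 2 (2,4) count=4: revealed 1 new [(2,4)] -> total=10
Click 3 (3,2) count=1: revealed 0 new [(none)] -> total=10
Click 4 (5,3) count=2: revealed 1 new [(5,3)] -> total=11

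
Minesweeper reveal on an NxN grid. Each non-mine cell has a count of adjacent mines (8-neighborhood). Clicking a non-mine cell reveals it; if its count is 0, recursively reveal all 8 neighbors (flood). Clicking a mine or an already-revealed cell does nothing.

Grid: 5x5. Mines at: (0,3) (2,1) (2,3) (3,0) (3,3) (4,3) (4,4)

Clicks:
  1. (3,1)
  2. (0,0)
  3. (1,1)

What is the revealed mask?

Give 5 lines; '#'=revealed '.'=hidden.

Answer: ###..
###..
.....
.#...
.....

Derivation:
Click 1 (3,1) count=2: revealed 1 new [(3,1)] -> total=1
Click 2 (0,0) count=0: revealed 6 new [(0,0) (0,1) (0,2) (1,0) (1,1) (1,2)] -> total=7
Click 3 (1,1) count=1: revealed 0 new [(none)] -> total=7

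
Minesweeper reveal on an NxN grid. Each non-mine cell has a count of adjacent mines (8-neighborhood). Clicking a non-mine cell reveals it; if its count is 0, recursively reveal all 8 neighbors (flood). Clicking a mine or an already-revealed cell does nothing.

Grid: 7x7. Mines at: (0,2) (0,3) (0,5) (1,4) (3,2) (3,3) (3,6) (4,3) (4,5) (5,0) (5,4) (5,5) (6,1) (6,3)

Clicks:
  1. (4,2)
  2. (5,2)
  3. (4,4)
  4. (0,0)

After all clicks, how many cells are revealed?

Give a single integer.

Answer: 13

Derivation:
Click 1 (4,2) count=3: revealed 1 new [(4,2)] -> total=1
Click 2 (5,2) count=3: revealed 1 new [(5,2)] -> total=2
Click 3 (4,4) count=5: revealed 1 new [(4,4)] -> total=3
Click 4 (0,0) count=0: revealed 10 new [(0,0) (0,1) (1,0) (1,1) (2,0) (2,1) (3,0) (3,1) (4,0) (4,1)] -> total=13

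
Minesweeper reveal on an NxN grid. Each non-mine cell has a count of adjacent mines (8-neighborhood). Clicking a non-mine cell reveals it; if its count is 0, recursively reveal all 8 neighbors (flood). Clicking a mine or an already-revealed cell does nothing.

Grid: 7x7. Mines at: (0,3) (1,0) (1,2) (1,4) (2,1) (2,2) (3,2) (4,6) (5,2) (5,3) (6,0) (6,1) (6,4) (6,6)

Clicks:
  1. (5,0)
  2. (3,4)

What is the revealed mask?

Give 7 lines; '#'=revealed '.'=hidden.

Answer: .......
.......
...###.
...###.
...###.
#......
.......

Derivation:
Click 1 (5,0) count=2: revealed 1 new [(5,0)] -> total=1
Click 2 (3,4) count=0: revealed 9 new [(2,3) (2,4) (2,5) (3,3) (3,4) (3,5) (4,3) (4,4) (4,5)] -> total=10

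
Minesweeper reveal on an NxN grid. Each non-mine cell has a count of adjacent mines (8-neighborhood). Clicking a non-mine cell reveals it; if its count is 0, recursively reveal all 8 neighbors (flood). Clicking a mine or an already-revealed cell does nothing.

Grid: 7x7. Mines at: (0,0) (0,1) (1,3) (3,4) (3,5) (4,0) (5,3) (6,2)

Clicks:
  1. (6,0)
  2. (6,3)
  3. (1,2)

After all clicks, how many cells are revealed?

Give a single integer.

Answer: 6

Derivation:
Click 1 (6,0) count=0: revealed 4 new [(5,0) (5,1) (6,0) (6,1)] -> total=4
Click 2 (6,3) count=2: revealed 1 new [(6,3)] -> total=5
Click 3 (1,2) count=2: revealed 1 new [(1,2)] -> total=6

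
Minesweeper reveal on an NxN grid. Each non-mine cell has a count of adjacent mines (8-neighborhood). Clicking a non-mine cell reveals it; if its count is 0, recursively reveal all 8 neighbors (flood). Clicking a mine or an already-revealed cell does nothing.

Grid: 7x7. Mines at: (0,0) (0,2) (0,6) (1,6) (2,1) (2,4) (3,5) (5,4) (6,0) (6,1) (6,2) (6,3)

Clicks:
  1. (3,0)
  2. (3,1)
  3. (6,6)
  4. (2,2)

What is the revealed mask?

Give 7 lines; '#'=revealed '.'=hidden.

Answer: .......
.......
..#....
##.....
.....##
.....##
.....##

Derivation:
Click 1 (3,0) count=1: revealed 1 new [(3,0)] -> total=1
Click 2 (3,1) count=1: revealed 1 new [(3,1)] -> total=2
Click 3 (6,6) count=0: revealed 6 new [(4,5) (4,6) (5,5) (5,6) (6,5) (6,6)] -> total=8
Click 4 (2,2) count=1: revealed 1 new [(2,2)] -> total=9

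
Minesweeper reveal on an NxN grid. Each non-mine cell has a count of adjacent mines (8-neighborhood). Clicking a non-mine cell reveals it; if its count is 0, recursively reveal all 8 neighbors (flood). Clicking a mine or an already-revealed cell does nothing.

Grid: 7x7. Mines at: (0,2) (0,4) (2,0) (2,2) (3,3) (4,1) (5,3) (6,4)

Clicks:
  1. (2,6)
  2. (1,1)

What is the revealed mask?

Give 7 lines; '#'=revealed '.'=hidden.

Click 1 (2,6) count=0: revealed 19 new [(0,5) (0,6) (1,4) (1,5) (1,6) (2,4) (2,5) (2,6) (3,4) (3,5) (3,6) (4,4) (4,5) (4,6) (5,4) (5,5) (5,6) (6,5) (6,6)] -> total=19
Click 2 (1,1) count=3: revealed 1 new [(1,1)] -> total=20

Answer: .....##
.#..###
....###
....###
....###
....###
.....##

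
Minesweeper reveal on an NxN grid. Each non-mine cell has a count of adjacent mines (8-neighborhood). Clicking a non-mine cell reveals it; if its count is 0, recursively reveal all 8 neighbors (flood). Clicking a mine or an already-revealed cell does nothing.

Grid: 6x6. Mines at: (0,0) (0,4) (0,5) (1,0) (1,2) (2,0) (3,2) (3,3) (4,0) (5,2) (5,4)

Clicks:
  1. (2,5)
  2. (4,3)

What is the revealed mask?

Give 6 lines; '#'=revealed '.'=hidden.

Click 1 (2,5) count=0: revealed 8 new [(1,4) (1,5) (2,4) (2,5) (3,4) (3,5) (4,4) (4,5)] -> total=8
Click 2 (4,3) count=4: revealed 1 new [(4,3)] -> total=9

Answer: ......
....##
....##
....##
...###
......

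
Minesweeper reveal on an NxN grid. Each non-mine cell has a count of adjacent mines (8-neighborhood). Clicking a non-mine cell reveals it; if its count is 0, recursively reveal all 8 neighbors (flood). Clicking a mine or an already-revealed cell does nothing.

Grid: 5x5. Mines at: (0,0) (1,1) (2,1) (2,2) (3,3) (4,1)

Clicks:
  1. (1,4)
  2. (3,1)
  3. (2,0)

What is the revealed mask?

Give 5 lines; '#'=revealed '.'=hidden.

Answer: ..###
..###
#..##
.#...
.....

Derivation:
Click 1 (1,4) count=0: revealed 8 new [(0,2) (0,3) (0,4) (1,2) (1,3) (1,4) (2,3) (2,4)] -> total=8
Click 2 (3,1) count=3: revealed 1 new [(3,1)] -> total=9
Click 3 (2,0) count=2: revealed 1 new [(2,0)] -> total=10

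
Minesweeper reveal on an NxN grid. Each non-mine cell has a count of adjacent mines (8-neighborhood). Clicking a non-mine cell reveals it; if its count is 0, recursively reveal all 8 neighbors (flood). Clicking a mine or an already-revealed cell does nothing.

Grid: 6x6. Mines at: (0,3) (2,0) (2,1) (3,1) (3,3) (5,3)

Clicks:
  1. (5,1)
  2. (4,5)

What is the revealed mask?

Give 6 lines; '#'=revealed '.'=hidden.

Click 1 (5,1) count=0: revealed 6 new [(4,0) (4,1) (4,2) (5,0) (5,1) (5,2)] -> total=6
Click 2 (4,5) count=0: revealed 12 new [(0,4) (0,5) (1,4) (1,5) (2,4) (2,5) (3,4) (3,5) (4,4) (4,5) (5,4) (5,5)] -> total=18

Answer: ....##
....##
....##
....##
###.##
###.##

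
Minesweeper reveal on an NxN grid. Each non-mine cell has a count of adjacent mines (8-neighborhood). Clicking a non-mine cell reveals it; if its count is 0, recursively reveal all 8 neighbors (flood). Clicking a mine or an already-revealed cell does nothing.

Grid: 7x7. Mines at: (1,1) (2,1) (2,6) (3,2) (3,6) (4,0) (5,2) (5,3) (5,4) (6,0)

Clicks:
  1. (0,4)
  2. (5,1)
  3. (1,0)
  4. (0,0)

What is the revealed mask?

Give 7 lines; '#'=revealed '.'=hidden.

Click 1 (0,4) count=0: revealed 20 new [(0,2) (0,3) (0,4) (0,5) (0,6) (1,2) (1,3) (1,4) (1,5) (1,6) (2,2) (2,3) (2,4) (2,5) (3,3) (3,4) (3,5) (4,3) (4,4) (4,5)] -> total=20
Click 2 (5,1) count=3: revealed 1 new [(5,1)] -> total=21
Click 3 (1,0) count=2: revealed 1 new [(1,0)] -> total=22
Click 4 (0,0) count=1: revealed 1 new [(0,0)] -> total=23

Answer: #.#####
#.#####
..####.
...###.
...###.
.#.....
.......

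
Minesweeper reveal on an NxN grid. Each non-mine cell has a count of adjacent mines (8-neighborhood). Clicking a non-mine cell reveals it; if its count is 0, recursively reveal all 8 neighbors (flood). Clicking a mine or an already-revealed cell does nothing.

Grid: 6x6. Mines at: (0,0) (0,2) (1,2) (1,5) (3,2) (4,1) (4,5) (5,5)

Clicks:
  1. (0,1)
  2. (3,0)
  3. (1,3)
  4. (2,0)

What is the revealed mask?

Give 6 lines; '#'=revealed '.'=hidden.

Click 1 (0,1) count=3: revealed 1 new [(0,1)] -> total=1
Click 2 (3,0) count=1: revealed 1 new [(3,0)] -> total=2
Click 3 (1,3) count=2: revealed 1 new [(1,3)] -> total=3
Click 4 (2,0) count=0: revealed 5 new [(1,0) (1,1) (2,0) (2,1) (3,1)] -> total=8

Answer: .#....
##.#..
##....
##....
......
......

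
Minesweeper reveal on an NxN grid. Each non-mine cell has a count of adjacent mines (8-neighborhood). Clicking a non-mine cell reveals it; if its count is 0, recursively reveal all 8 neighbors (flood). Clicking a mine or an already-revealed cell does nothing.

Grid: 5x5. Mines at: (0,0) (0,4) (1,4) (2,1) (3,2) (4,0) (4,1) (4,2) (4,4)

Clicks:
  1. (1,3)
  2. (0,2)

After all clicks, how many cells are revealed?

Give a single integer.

Click 1 (1,3) count=2: revealed 1 new [(1,3)] -> total=1
Click 2 (0,2) count=0: revealed 5 new [(0,1) (0,2) (0,3) (1,1) (1,2)] -> total=6

Answer: 6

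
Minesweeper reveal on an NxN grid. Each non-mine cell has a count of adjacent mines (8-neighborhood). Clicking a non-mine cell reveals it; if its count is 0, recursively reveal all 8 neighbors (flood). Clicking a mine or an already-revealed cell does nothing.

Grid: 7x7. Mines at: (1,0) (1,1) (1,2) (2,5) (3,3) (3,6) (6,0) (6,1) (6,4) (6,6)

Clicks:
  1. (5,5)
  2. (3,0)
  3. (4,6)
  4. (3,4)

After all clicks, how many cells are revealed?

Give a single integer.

Answer: 15

Derivation:
Click 1 (5,5) count=2: revealed 1 new [(5,5)] -> total=1
Click 2 (3,0) count=0: revealed 12 new [(2,0) (2,1) (2,2) (3,0) (3,1) (3,2) (4,0) (4,1) (4,2) (5,0) (5,1) (5,2)] -> total=13
Click 3 (4,6) count=1: revealed 1 new [(4,6)] -> total=14
Click 4 (3,4) count=2: revealed 1 new [(3,4)] -> total=15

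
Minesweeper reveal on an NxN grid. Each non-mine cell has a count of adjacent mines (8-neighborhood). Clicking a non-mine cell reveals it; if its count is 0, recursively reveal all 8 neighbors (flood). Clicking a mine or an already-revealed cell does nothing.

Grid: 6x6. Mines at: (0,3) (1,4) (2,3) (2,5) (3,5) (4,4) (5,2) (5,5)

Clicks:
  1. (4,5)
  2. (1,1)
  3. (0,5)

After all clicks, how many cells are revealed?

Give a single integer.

Answer: 19

Derivation:
Click 1 (4,5) count=3: revealed 1 new [(4,5)] -> total=1
Click 2 (1,1) count=0: revealed 17 new [(0,0) (0,1) (0,2) (1,0) (1,1) (1,2) (2,0) (2,1) (2,2) (3,0) (3,1) (3,2) (4,0) (4,1) (4,2) (5,0) (5,1)] -> total=18
Click 3 (0,5) count=1: revealed 1 new [(0,5)] -> total=19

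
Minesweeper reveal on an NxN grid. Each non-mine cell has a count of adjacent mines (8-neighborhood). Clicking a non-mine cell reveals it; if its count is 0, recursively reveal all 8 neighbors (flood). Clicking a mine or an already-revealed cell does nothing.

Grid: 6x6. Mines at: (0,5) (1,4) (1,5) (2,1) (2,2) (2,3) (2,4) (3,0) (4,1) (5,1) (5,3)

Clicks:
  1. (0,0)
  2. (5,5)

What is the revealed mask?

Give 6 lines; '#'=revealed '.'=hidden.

Answer: ####..
####..
......
....##
....##
....##

Derivation:
Click 1 (0,0) count=0: revealed 8 new [(0,0) (0,1) (0,2) (0,3) (1,0) (1,1) (1,2) (1,3)] -> total=8
Click 2 (5,5) count=0: revealed 6 new [(3,4) (3,5) (4,4) (4,5) (5,4) (5,5)] -> total=14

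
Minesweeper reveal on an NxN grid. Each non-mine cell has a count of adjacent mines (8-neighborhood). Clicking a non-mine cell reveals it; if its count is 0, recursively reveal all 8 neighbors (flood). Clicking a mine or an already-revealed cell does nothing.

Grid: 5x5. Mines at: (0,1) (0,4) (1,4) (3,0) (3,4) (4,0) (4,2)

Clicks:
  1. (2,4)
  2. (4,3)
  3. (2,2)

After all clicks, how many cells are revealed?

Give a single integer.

Answer: 11

Derivation:
Click 1 (2,4) count=2: revealed 1 new [(2,4)] -> total=1
Click 2 (4,3) count=2: revealed 1 new [(4,3)] -> total=2
Click 3 (2,2) count=0: revealed 9 new [(1,1) (1,2) (1,3) (2,1) (2,2) (2,3) (3,1) (3,2) (3,3)] -> total=11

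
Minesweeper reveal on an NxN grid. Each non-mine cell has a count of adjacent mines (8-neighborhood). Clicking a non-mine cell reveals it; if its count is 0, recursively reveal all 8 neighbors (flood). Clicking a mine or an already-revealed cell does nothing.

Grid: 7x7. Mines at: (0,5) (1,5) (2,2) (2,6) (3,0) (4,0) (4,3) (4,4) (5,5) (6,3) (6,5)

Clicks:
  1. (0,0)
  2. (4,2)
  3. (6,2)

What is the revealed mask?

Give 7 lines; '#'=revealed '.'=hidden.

Click 1 (0,0) count=0: revealed 12 new [(0,0) (0,1) (0,2) (0,3) (0,4) (1,0) (1,1) (1,2) (1,3) (1,4) (2,0) (2,1)] -> total=12
Click 2 (4,2) count=1: revealed 1 new [(4,2)] -> total=13
Click 3 (6,2) count=1: revealed 1 new [(6,2)] -> total=14

Answer: #####..
#####..
##.....
.......
..#....
.......
..#....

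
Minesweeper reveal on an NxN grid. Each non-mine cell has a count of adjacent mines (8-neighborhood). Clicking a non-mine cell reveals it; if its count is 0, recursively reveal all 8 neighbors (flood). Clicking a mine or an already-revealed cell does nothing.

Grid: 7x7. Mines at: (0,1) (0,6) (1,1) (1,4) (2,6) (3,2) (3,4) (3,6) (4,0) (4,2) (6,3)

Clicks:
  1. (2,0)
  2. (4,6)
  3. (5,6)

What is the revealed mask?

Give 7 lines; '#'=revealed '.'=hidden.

Click 1 (2,0) count=1: revealed 1 new [(2,0)] -> total=1
Click 2 (4,6) count=1: revealed 1 new [(4,6)] -> total=2
Click 3 (5,6) count=0: revealed 8 new [(4,4) (4,5) (5,4) (5,5) (5,6) (6,4) (6,5) (6,6)] -> total=10

Answer: .......
.......
#......
.......
....###
....###
....###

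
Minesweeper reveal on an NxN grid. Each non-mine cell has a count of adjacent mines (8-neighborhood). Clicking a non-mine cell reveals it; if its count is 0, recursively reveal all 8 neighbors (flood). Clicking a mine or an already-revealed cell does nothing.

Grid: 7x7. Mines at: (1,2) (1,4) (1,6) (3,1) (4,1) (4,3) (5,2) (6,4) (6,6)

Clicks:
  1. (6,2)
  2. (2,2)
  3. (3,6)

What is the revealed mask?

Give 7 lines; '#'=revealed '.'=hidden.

Answer: .......
.......
..#.###
....###
....###
....###
..#....

Derivation:
Click 1 (6,2) count=1: revealed 1 new [(6,2)] -> total=1
Click 2 (2,2) count=2: revealed 1 new [(2,2)] -> total=2
Click 3 (3,6) count=0: revealed 12 new [(2,4) (2,5) (2,6) (3,4) (3,5) (3,6) (4,4) (4,5) (4,6) (5,4) (5,5) (5,6)] -> total=14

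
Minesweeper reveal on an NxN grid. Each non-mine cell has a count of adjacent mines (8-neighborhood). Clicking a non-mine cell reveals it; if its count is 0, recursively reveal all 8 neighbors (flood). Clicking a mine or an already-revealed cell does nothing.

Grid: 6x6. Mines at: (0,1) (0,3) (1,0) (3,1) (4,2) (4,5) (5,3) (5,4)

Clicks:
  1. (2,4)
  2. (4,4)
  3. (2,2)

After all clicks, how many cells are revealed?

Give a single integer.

Answer: 15

Derivation:
Click 1 (2,4) count=0: revealed 14 new [(0,4) (0,5) (1,2) (1,3) (1,4) (1,5) (2,2) (2,3) (2,4) (2,5) (3,2) (3,3) (3,4) (3,5)] -> total=14
Click 2 (4,4) count=3: revealed 1 new [(4,4)] -> total=15
Click 3 (2,2) count=1: revealed 0 new [(none)] -> total=15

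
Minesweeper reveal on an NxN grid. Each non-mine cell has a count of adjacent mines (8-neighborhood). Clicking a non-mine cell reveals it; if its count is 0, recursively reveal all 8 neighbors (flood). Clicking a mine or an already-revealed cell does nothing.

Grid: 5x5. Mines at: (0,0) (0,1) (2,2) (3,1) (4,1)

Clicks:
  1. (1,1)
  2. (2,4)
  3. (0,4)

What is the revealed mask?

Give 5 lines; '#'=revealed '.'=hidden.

Answer: ..###
.####
...##
..###
..###

Derivation:
Click 1 (1,1) count=3: revealed 1 new [(1,1)] -> total=1
Click 2 (2,4) count=0: revealed 14 new [(0,2) (0,3) (0,4) (1,2) (1,3) (1,4) (2,3) (2,4) (3,2) (3,3) (3,4) (4,2) (4,3) (4,4)] -> total=15
Click 3 (0,4) count=0: revealed 0 new [(none)] -> total=15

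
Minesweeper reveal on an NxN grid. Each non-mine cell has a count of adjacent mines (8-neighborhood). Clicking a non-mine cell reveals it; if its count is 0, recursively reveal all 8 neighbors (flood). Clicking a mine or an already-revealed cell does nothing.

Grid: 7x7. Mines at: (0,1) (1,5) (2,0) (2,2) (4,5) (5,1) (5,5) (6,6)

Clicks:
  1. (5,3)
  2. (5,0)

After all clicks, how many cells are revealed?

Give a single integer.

Click 1 (5,3) count=0: revealed 12 new [(3,2) (3,3) (3,4) (4,2) (4,3) (4,4) (5,2) (5,3) (5,4) (6,2) (6,3) (6,4)] -> total=12
Click 2 (5,0) count=1: revealed 1 new [(5,0)] -> total=13

Answer: 13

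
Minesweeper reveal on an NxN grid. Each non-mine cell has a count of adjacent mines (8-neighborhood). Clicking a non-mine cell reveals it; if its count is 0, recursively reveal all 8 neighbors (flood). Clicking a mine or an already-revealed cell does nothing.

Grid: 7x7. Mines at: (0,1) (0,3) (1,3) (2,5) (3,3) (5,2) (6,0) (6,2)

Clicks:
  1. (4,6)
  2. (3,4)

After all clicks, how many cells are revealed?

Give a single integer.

Answer: 15

Derivation:
Click 1 (4,6) count=0: revealed 15 new [(3,4) (3,5) (3,6) (4,3) (4,4) (4,5) (4,6) (5,3) (5,4) (5,5) (5,6) (6,3) (6,4) (6,5) (6,6)] -> total=15
Click 2 (3,4) count=2: revealed 0 new [(none)] -> total=15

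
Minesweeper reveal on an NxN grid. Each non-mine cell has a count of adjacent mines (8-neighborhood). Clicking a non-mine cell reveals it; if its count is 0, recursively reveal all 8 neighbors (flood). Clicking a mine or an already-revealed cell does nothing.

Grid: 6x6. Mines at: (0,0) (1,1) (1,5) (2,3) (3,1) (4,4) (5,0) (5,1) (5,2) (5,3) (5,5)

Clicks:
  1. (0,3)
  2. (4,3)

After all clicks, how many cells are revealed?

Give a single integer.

Click 1 (0,3) count=0: revealed 6 new [(0,2) (0,3) (0,4) (1,2) (1,3) (1,4)] -> total=6
Click 2 (4,3) count=3: revealed 1 new [(4,3)] -> total=7

Answer: 7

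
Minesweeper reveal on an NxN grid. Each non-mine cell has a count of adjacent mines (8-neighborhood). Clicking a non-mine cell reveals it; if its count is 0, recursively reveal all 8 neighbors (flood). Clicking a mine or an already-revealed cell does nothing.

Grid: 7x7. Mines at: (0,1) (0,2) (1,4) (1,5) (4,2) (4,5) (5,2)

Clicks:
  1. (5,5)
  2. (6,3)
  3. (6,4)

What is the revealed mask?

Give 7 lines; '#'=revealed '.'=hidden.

Click 1 (5,5) count=1: revealed 1 new [(5,5)] -> total=1
Click 2 (6,3) count=1: revealed 1 new [(6,3)] -> total=2
Click 3 (6,4) count=0: revealed 6 new [(5,3) (5,4) (5,6) (6,4) (6,5) (6,6)] -> total=8

Answer: .......
.......
.......
.......
.......
...####
...####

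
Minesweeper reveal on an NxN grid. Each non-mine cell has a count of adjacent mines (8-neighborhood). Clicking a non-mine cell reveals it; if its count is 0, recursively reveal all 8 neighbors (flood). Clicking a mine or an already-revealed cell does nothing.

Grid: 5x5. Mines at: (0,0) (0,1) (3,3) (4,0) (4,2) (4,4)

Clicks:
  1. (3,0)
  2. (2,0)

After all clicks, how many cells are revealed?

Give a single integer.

Answer: 9

Derivation:
Click 1 (3,0) count=1: revealed 1 new [(3,0)] -> total=1
Click 2 (2,0) count=0: revealed 8 new [(1,0) (1,1) (1,2) (2,0) (2,1) (2,2) (3,1) (3,2)] -> total=9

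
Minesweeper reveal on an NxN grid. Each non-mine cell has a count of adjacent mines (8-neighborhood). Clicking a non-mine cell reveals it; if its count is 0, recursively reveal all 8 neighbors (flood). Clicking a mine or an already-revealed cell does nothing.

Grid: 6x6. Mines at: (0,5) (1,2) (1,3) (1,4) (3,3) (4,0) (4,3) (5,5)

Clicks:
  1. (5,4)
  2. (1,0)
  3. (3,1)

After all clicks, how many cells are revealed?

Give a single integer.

Answer: 9

Derivation:
Click 1 (5,4) count=2: revealed 1 new [(5,4)] -> total=1
Click 2 (1,0) count=0: revealed 8 new [(0,0) (0,1) (1,0) (1,1) (2,0) (2,1) (3,0) (3,1)] -> total=9
Click 3 (3,1) count=1: revealed 0 new [(none)] -> total=9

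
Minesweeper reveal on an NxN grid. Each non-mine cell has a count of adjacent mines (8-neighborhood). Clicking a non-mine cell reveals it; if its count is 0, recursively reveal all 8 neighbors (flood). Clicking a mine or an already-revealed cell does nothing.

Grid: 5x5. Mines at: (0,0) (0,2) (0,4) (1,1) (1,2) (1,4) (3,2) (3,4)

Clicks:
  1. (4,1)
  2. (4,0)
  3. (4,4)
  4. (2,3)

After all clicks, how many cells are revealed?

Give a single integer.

Answer: 8

Derivation:
Click 1 (4,1) count=1: revealed 1 new [(4,1)] -> total=1
Click 2 (4,0) count=0: revealed 5 new [(2,0) (2,1) (3,0) (3,1) (4,0)] -> total=6
Click 3 (4,4) count=1: revealed 1 new [(4,4)] -> total=7
Click 4 (2,3) count=4: revealed 1 new [(2,3)] -> total=8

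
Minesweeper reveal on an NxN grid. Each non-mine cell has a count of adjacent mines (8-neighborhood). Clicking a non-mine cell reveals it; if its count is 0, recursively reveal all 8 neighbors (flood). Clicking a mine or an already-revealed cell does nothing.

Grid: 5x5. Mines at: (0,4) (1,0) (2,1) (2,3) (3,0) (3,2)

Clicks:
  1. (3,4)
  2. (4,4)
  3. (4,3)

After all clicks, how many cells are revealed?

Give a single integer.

Click 1 (3,4) count=1: revealed 1 new [(3,4)] -> total=1
Click 2 (4,4) count=0: revealed 3 new [(3,3) (4,3) (4,4)] -> total=4
Click 3 (4,3) count=1: revealed 0 new [(none)] -> total=4

Answer: 4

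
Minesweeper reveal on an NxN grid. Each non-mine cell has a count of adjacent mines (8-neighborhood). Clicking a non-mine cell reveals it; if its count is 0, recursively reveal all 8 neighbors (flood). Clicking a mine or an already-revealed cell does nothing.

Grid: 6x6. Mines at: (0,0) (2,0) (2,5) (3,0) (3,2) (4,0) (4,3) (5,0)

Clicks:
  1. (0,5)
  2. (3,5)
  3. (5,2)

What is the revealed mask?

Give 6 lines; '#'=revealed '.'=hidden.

Answer: .#####
.#####
.####.
.....#
......
..#...

Derivation:
Click 1 (0,5) count=0: revealed 14 new [(0,1) (0,2) (0,3) (0,4) (0,5) (1,1) (1,2) (1,3) (1,4) (1,5) (2,1) (2,2) (2,3) (2,4)] -> total=14
Click 2 (3,5) count=1: revealed 1 new [(3,5)] -> total=15
Click 3 (5,2) count=1: revealed 1 new [(5,2)] -> total=16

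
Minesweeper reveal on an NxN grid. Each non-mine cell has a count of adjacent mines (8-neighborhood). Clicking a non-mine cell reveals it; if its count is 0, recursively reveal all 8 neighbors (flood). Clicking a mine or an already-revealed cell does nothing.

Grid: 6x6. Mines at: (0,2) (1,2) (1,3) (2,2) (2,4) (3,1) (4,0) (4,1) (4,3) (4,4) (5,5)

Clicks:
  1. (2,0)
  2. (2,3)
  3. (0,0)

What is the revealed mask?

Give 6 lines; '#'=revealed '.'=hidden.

Click 1 (2,0) count=1: revealed 1 new [(2,0)] -> total=1
Click 2 (2,3) count=4: revealed 1 new [(2,3)] -> total=2
Click 3 (0,0) count=0: revealed 5 new [(0,0) (0,1) (1,0) (1,1) (2,1)] -> total=7

Answer: ##....
##....
##.#..
......
......
......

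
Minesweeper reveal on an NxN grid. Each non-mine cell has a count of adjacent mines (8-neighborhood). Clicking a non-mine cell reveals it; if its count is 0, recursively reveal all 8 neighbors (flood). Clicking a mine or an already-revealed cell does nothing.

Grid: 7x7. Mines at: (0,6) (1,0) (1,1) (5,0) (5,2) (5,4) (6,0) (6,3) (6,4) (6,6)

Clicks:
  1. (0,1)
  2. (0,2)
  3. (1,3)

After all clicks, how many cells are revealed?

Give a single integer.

Answer: 33

Derivation:
Click 1 (0,1) count=2: revealed 1 new [(0,1)] -> total=1
Click 2 (0,2) count=1: revealed 1 new [(0,2)] -> total=2
Click 3 (1,3) count=0: revealed 31 new [(0,3) (0,4) (0,5) (1,2) (1,3) (1,4) (1,5) (1,6) (2,0) (2,1) (2,2) (2,3) (2,4) (2,5) (2,6) (3,0) (3,1) (3,2) (3,3) (3,4) (3,5) (3,6) (4,0) (4,1) (4,2) (4,3) (4,4) (4,5) (4,6) (5,5) (5,6)] -> total=33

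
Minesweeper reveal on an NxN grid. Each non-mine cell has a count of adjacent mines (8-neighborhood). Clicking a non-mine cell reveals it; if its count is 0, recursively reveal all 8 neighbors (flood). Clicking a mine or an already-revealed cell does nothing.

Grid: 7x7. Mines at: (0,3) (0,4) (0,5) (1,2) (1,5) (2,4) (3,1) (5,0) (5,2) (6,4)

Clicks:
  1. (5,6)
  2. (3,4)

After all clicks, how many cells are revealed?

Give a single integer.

Answer: 16

Derivation:
Click 1 (5,6) count=0: revealed 16 new [(2,5) (2,6) (3,3) (3,4) (3,5) (3,6) (4,3) (4,4) (4,5) (4,6) (5,3) (5,4) (5,5) (5,6) (6,5) (6,6)] -> total=16
Click 2 (3,4) count=1: revealed 0 new [(none)] -> total=16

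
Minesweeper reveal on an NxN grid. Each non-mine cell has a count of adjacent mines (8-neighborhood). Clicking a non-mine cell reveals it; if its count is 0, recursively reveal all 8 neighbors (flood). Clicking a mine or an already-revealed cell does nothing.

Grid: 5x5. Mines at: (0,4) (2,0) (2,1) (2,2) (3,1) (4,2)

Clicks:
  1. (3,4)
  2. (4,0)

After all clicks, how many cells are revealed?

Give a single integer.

Answer: 9

Derivation:
Click 1 (3,4) count=0: revealed 8 new [(1,3) (1,4) (2,3) (2,4) (3,3) (3,4) (4,3) (4,4)] -> total=8
Click 2 (4,0) count=1: revealed 1 new [(4,0)] -> total=9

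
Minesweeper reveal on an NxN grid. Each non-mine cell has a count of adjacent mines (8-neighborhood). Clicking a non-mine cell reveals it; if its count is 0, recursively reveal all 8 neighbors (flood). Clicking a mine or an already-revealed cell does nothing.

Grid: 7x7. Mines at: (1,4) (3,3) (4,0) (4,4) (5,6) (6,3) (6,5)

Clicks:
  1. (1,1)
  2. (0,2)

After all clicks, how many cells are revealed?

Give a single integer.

Click 1 (1,1) count=0: revealed 15 new [(0,0) (0,1) (0,2) (0,3) (1,0) (1,1) (1,2) (1,3) (2,0) (2,1) (2,2) (2,3) (3,0) (3,1) (3,2)] -> total=15
Click 2 (0,2) count=0: revealed 0 new [(none)] -> total=15

Answer: 15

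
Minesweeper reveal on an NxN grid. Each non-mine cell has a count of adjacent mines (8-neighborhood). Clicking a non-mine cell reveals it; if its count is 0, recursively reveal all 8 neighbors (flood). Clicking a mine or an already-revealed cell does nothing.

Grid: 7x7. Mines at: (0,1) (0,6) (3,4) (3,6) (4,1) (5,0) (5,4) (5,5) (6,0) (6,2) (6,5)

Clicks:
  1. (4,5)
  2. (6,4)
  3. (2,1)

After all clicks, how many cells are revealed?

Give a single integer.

Answer: 22

Derivation:
Click 1 (4,5) count=4: revealed 1 new [(4,5)] -> total=1
Click 2 (6,4) count=3: revealed 1 new [(6,4)] -> total=2
Click 3 (2,1) count=0: revealed 20 new [(0,2) (0,3) (0,4) (0,5) (1,0) (1,1) (1,2) (1,3) (1,4) (1,5) (2,0) (2,1) (2,2) (2,3) (2,4) (2,5) (3,0) (3,1) (3,2) (3,3)] -> total=22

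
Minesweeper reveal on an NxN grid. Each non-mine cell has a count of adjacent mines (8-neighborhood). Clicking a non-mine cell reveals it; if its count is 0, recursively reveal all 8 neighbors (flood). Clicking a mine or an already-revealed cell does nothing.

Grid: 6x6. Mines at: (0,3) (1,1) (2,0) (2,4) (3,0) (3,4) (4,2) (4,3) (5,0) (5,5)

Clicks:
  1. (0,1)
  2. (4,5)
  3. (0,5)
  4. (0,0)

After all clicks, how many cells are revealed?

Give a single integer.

Answer: 7

Derivation:
Click 1 (0,1) count=1: revealed 1 new [(0,1)] -> total=1
Click 2 (4,5) count=2: revealed 1 new [(4,5)] -> total=2
Click 3 (0,5) count=0: revealed 4 new [(0,4) (0,5) (1,4) (1,5)] -> total=6
Click 4 (0,0) count=1: revealed 1 new [(0,0)] -> total=7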